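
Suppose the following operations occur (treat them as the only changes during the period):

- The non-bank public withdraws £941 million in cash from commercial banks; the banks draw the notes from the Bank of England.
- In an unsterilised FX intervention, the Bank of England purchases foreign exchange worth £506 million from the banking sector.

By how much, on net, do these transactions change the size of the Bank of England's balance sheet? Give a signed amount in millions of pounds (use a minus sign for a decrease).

Currency withdrawal £941 million: only the composition of liabilities changes → 0.
FX purchase £506 million: a Bank of England asset is acquired → +£506M.
Net: 0 + 506 = +£506 million.

+£506 million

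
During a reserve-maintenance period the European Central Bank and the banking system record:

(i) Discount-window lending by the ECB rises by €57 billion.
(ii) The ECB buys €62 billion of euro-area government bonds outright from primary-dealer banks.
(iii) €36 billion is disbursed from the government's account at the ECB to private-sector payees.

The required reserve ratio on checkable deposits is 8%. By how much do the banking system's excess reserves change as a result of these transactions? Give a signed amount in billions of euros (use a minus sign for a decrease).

Discount-window loan €57 billion: reserves +€57B, deposits 0.
OMO purchase (from banks) €62 billion: reserves +€62B, deposits 0.
Government spending €36 billion: reserves +€36B, deposits +€36B.
Totals: Δreserves = +€155B, Δdeposits = +€36B.
Δrequired reserves = 8% × +€36B = +€2.88B.
Δexcess reserves = Δreserves − Δrequired = +€155B − (+€2.88B) = +€152.12 billion.

+€152.12 billion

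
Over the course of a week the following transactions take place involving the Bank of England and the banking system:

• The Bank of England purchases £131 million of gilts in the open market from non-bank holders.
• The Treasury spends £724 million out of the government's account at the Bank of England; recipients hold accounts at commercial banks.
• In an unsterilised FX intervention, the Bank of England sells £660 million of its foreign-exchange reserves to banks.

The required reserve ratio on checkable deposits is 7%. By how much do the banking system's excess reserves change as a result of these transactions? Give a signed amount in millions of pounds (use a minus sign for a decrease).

Asset purchase (from non-banks) £131 million: reserves +£131M, deposits +£131M.
Government spending £724 million: reserves +£724M, deposits +£724M.
FX sale £660 million: reserves −£660M, deposits 0.
Totals: Δreserves = +£195M, Δdeposits = +£855M.
Δrequired reserves = 7% × +£855M = +£59.85M.
Δexcess reserves = Δreserves − Δrequired = +£195M − (+£59.85M) = +£135.15 million.

+£135.15 million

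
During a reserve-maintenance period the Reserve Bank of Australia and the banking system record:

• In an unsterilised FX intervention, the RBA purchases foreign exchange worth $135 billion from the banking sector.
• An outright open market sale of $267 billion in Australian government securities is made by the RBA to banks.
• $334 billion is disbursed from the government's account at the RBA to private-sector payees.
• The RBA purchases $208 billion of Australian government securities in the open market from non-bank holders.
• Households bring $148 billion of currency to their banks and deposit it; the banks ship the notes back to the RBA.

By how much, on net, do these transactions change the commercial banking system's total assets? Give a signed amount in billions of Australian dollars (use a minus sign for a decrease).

RBA balance sheet:
  Assets:      Securities −$59B, Foreign assets +$135B
  Liabilities: Bank reserves +$558B, Currency in circulation −$148B, Government deposits −$334B
Commercial banking system:
  Assets:      Reserves at CB +$558B, Securities +$267B, Foreign assets −$135B
  Liabilities: Checkable deposits +$690B
Change in total bank assets = +$690 billion.

+$690 billion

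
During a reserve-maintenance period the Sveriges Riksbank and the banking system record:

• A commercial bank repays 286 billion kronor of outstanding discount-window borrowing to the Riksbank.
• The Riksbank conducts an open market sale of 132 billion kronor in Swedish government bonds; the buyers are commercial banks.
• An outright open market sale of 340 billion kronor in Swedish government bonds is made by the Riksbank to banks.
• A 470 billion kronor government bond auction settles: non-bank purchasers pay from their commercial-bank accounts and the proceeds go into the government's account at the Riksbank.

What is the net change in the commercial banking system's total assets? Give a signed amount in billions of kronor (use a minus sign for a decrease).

Discount-window repayment 286 billion kronor: bank balance sheets shrink → −286B.
OMO sale (to banks) 132 billion kronor: just an asset swap on bank balance sheets → 0.
OMO sale (to banks) 340 billion kronor: just an asset swap on bank balance sheets → 0.
Government account inflow 470 billion kronor: bank balance sheets shrink → −470B.
Net: −286 + 0 + 0 − 470 = -756 billion.

-756 billion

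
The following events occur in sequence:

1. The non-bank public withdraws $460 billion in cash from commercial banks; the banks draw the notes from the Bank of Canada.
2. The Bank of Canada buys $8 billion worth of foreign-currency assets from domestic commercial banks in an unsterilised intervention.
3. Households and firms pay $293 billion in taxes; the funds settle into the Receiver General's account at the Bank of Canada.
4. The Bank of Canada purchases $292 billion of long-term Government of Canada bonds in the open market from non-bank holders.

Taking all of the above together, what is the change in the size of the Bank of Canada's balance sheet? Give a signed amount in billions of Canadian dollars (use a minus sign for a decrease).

+$300 billion

Currency withdrawal $460 billion: only the composition of liabilities changes → 0.
FX purchase $8 billion: a Bank of Canada asset is acquired → +$8B.
Government account inflow $293 billion: only the composition of liabilities changes → 0.
Asset purchase (from non-banks) $292 billion: a Bank of Canada asset is acquired → +$292B.
Net: 0 + 8 + 0 + 292 = +$300 billion.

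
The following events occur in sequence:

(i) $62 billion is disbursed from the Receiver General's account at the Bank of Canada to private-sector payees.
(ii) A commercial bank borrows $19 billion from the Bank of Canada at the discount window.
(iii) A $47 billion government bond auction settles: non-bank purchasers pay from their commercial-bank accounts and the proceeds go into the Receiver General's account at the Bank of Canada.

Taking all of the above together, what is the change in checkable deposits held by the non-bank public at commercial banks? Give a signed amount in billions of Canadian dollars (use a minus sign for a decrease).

+$15 billion

Bank of Canada balance sheet:
  Assets:      Loans to banks +$19B
  Liabilities: Bank reserves +$34B, Government deposits −$15B
Commercial banking system:
  Assets:      Reserves at CB +$34B
  Liabilities: Checkable deposits +$15B, Borrowings from CB +$19B
So the change in checkable deposits held by the non-bank public at commercial banks is +$15 billion.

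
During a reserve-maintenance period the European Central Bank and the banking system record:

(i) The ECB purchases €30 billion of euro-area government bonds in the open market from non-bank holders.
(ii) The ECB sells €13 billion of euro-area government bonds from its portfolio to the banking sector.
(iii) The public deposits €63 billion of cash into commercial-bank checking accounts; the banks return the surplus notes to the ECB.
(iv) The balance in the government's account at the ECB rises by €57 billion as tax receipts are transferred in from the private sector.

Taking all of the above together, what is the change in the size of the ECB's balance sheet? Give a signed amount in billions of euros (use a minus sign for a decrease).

+€17 billion

Asset purchase (from non-banks) €30 billion: an ECB asset is acquired → +€30B.
OMO sale (to banks) €13 billion: an ECB asset is shed → −€13B.
Currency deposit €63 billion: only the composition of liabilities changes → 0.
Government account inflow €57 billion: only the composition of liabilities changes → 0.
Net: 30 − 13 + 0 + 0 = +€17 billion.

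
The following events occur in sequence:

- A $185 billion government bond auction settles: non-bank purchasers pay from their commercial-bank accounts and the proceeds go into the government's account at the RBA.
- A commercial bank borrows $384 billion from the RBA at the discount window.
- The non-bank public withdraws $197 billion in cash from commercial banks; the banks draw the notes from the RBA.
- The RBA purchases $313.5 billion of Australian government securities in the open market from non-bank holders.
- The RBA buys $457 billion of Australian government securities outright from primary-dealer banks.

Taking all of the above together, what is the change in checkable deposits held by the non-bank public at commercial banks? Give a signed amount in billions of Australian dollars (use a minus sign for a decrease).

Government account inflow $185 billion: non-bank counterparties' bank balances fall → −$185B.
Discount-window loan $384 billion: the counterparty is a bank, so public deposits are unchanged → 0.
Currency withdrawal $197 billion: non-bank counterparties' bank balances fall → −$197B.
Asset purchase (from non-banks) $313.5 billion: non-bank counterparties' bank balances rise → +$313.5B.
OMO purchase (from banks) $457 billion: the counterparty is a bank, so public deposits are unchanged → 0.
Net: −185 + 0 − 197 + 313.5 + 0 = -$68.5 billion.

-$68.5 billion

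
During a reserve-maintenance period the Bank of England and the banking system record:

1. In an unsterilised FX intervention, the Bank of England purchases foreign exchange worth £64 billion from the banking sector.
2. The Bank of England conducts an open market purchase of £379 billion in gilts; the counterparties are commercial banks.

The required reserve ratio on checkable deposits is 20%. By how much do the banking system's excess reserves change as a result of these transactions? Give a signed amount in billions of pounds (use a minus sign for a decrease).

+£443 billion

FX purchase £64 billion: reserves +£64B, deposits 0.
OMO purchase (from banks) £379 billion: reserves +£379B, deposits 0.
Totals: Δreserves = +£443B, Δdeposits = 0.
Δrequired reserves = 20% × 0 = 0.
Δexcess reserves = Δreserves − Δrequired = +£443B − (0) = +£443 billion.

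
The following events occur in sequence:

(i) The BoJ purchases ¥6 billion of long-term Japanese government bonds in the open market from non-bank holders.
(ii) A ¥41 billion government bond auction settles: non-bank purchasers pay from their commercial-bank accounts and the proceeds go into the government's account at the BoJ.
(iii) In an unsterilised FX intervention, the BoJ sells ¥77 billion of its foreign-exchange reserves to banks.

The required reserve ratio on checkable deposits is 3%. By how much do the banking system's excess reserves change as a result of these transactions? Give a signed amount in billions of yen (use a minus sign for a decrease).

-¥110.95 billion

Asset purchase (from non-banks) ¥6 billion: reserves +¥6B, deposits +¥6B.
Government account inflow ¥41 billion: reserves −¥41B, deposits −¥41B.
FX sale ¥77 billion: reserves −¥77B, deposits 0.
Totals: Δreserves = −¥112B, Δdeposits = −¥35B.
Δrequired reserves = 3% × −¥35B = −¥1.05B.
Δexcess reserves = Δreserves − Δrequired = −¥112B − (−¥1.05B) = -¥110.95 billion.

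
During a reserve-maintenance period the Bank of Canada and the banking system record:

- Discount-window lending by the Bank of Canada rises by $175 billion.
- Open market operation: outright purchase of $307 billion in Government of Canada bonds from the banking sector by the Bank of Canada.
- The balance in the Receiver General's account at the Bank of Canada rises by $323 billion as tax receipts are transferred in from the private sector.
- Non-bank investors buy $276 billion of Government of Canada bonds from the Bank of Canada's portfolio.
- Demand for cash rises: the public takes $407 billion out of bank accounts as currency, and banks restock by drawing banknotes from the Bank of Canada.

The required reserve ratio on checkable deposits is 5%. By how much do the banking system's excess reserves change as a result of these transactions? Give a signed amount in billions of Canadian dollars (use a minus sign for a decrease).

-$473.7 billion

Discount-window loan $175 billion: reserves +$175B, deposits 0.
OMO purchase (from banks) $307 billion: reserves +$307B, deposits 0.
Government account inflow $323 billion: reserves −$323B, deposits −$323B.
Asset sale (to non-banks) $276 billion: reserves −$276B, deposits −$276B.
Currency withdrawal $407 billion: reserves −$407B, deposits −$407B.
Totals: Δreserves = −$524B, Δdeposits = −$1006B.
Δrequired reserves = 5% × −$1006B = −$50.3B.
Δexcess reserves = Δreserves − Δrequired = −$524B − (−$50.3B) = -$473.7 billion.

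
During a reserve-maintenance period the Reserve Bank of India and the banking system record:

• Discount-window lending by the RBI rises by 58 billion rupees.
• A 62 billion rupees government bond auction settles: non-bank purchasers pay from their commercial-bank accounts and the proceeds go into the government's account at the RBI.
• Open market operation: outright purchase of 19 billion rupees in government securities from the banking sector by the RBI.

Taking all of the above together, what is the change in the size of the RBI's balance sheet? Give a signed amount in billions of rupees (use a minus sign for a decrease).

RBI balance sheet:
  Assets:      Securities +19B, Loans to banks +58B
  Liabilities: Bank reserves +15B, Government deposits +62B
Commercial banking system:
  Assets:      Reserves at CB +15B, Securities −19B
  Liabilities: Checkable deposits −62B, Borrowings from CB +58B
Change in total RBI assets = +77 billion.

+77 billion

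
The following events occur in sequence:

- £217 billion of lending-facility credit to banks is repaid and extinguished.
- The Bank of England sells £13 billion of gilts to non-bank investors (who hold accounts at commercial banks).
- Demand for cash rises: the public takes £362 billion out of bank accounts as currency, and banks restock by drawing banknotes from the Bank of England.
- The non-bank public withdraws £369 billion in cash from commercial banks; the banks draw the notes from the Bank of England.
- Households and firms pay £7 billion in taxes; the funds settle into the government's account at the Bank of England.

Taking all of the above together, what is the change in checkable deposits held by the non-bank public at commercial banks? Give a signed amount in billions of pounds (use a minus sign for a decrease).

Bank of England balance sheet:
  Assets:      Securities −£13B, Loans to banks −£217B
  Liabilities: Bank reserves −£968B, Currency in circulation +£731B, Government deposits +£7B
Commercial banking system:
  Assets:      Reserves at CB −£968B
  Liabilities: Checkable deposits −£751B, Borrowings from CB −£217B
So the change in checkable deposits held by the non-bank public at commercial banks is -£751 billion.

-£751 billion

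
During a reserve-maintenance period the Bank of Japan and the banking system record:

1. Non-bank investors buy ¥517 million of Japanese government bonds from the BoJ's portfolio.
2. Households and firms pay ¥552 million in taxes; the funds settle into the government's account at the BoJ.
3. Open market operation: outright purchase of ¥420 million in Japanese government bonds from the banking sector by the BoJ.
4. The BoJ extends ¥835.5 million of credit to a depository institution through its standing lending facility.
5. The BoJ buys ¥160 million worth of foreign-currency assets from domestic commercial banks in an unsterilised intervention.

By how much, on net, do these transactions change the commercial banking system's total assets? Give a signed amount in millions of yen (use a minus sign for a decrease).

BoJ balance sheet:
  Assets:      Securities −¥97M, Loans to banks +¥835.5M, Foreign assets +¥160M
  Liabilities: Bank reserves +¥346.5M, Government deposits +¥552M
Commercial banking system:
  Assets:      Reserves at CB +¥346.5M, Securities −¥420M, Foreign assets −¥160M
  Liabilities: Checkable deposits −¥1069M, Borrowings from CB +¥835.5M
Change in total bank assets = -¥233.5 million.

-¥233.5 million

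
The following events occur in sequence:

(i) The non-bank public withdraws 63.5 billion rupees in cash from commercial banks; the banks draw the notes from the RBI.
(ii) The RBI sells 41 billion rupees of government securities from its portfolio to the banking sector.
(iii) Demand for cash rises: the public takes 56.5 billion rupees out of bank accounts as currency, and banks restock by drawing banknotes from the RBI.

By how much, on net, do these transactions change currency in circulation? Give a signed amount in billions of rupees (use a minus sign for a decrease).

+120 billion

Currency withdrawal 63.5 billion rupees: notes leave the central bank → +63.5B.
OMO sale (to banks) 41 billion rupees: no currency enters or leaves circulation → 0.
Currency withdrawal 56.5 billion rupees: notes leave the central bank → +56.5B.
Net: 63.5 + 0 + 56.5 = +120 billion.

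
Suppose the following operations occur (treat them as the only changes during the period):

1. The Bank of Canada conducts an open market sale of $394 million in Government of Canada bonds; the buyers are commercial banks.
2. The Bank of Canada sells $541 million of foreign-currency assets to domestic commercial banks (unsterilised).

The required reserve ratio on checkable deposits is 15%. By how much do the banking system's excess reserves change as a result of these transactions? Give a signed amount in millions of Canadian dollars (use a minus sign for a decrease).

OMO sale (to banks) $394 million: reserves −$394M, deposits 0.
FX sale $541 million: reserves −$541M, deposits 0.
Totals: Δreserves = −$935M, Δdeposits = 0.
Δrequired reserves = 15% × 0 = 0.
Δexcess reserves = Δreserves − Δrequired = −$935M − (0) = -$935 million.

-$935 million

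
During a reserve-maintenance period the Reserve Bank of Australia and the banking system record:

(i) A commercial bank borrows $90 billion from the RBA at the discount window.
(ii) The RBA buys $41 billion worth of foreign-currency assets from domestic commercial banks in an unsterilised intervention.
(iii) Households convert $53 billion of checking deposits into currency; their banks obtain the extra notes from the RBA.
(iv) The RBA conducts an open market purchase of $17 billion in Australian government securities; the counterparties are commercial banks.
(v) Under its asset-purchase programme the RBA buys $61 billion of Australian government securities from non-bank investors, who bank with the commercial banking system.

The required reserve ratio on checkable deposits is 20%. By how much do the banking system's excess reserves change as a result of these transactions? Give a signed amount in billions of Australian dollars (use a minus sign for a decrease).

+$154.4 billion

Discount-window loan $90 billion: reserves +$90B, deposits 0.
FX purchase $41 billion: reserves +$41B, deposits 0.
Currency withdrawal $53 billion: reserves −$53B, deposits −$53B.
OMO purchase (from banks) $17 billion: reserves +$17B, deposits 0.
Asset purchase (from non-banks) $61 billion: reserves +$61B, deposits +$61B.
Totals: Δreserves = +$156B, Δdeposits = +$8B.
Δrequired reserves = 20% × +$8B = +$1.6B.
Δexcess reserves = Δreserves − Δrequired = +$156B − (+$1.6B) = +$154.4 billion.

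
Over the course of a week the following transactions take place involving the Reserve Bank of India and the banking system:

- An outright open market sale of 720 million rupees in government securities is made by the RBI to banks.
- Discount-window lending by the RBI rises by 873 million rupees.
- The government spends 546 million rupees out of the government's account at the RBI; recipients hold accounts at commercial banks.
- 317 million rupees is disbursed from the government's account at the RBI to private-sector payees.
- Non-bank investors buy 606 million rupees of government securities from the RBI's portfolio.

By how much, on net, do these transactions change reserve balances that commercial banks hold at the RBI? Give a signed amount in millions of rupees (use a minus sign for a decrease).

OMO sale (to banks) 720 million rupees: the buying banks pay out of their reserve balances → −720M.
Discount-window loan 873 million rupees: the loan is credited to the bank's reserve account → +873M.
Government spending 546 million rupees: government payments flow into bank reserve accounts → +546M.
Government spending 317 million rupees: government payments flow into bank reserve accounts → +317M.
Asset sale (to non-banks) 606 million rupees: the non-bank buyers' banks settle from reserves → −606M.
Net: −720 + 873 + 546 + 317 − 606 = +410 million.

+410 million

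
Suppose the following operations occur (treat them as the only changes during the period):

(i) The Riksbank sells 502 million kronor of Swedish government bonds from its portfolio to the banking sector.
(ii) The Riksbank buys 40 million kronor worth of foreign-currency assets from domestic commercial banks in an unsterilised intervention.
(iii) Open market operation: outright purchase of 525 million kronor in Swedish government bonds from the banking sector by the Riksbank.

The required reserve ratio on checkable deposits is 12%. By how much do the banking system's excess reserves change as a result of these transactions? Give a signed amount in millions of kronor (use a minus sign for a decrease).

OMO sale (to banks) 502 million kronor: reserves −502M, deposits 0.
FX purchase 40 million kronor: reserves +40M, deposits 0.
OMO purchase (from banks) 525 million kronor: reserves +525M, deposits 0.
Totals: Δreserves = +63M, Δdeposits = 0.
Δrequired reserves = 12% × 0 = 0.
Δexcess reserves = Δreserves − Δrequired = +63M − (0) = +63 million.

+63 million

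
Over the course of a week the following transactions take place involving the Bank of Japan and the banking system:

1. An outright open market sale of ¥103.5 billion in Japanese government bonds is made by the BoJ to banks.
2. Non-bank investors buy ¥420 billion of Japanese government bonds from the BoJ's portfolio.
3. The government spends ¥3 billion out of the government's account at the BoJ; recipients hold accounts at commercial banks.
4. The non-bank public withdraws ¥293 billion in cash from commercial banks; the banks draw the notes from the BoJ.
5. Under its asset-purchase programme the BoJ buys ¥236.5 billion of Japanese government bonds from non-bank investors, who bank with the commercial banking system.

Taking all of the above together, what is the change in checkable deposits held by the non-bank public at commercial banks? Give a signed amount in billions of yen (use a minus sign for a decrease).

BoJ balance sheet:
  Assets:      Securities −¥287B
  Liabilities: Bank reserves −¥577B, Currency in circulation +¥293B, Government deposits −¥3B
Commercial banking system:
  Assets:      Reserves at CB −¥577B, Securities +¥103.5B
  Liabilities: Checkable deposits −¥473.5B
So the change in checkable deposits held by the non-bank public at commercial banks is -¥473.5 billion.

-¥473.5 billion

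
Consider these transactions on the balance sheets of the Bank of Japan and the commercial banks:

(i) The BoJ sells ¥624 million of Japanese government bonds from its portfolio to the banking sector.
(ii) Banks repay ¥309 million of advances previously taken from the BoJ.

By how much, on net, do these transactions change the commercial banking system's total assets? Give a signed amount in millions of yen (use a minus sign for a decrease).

OMO sale (to banks) ¥624 million: just an asset swap on bank balance sheets → 0.
Discount-window repayment ¥309 million: bank balance sheets shrink → −¥309M.
Net: 0 − 309 = -¥309 million.

-¥309 million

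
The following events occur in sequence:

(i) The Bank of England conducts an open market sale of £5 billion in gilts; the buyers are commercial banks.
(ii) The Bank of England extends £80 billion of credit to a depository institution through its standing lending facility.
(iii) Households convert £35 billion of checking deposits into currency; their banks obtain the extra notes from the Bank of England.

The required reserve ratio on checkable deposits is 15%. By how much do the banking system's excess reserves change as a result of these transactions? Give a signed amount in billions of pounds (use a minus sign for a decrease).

OMO sale (to banks) £5 billion: reserves −£5B, deposits 0.
Discount-window loan £80 billion: reserves +£80B, deposits 0.
Currency withdrawal £35 billion: reserves −£35B, deposits −£35B.
Totals: Δreserves = +£40B, Δdeposits = −£35B.
Δrequired reserves = 15% × −£35B = −£5.25B.
Δexcess reserves = Δreserves − Δrequired = +£40B − (−£5.25B) = +£45.25 billion.

+£45.25 billion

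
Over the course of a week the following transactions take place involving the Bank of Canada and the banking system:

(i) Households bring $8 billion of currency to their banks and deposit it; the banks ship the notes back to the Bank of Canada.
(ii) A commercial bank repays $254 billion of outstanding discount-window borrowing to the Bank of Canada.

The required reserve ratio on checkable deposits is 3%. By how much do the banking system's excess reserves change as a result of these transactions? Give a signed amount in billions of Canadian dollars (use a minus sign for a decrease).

Currency deposit $8 billion: reserves +$8B, deposits +$8B.
Discount-window repayment $254 billion: reserves −$254B, deposits 0.
Totals: Δreserves = −$246B, Δdeposits = +$8B.
Δrequired reserves = 3% × +$8B = +$0.24B.
Δexcess reserves = Δreserves − Δrequired = −$246B − (+$0.24B) = -$246.24 billion.

-$246.24 billion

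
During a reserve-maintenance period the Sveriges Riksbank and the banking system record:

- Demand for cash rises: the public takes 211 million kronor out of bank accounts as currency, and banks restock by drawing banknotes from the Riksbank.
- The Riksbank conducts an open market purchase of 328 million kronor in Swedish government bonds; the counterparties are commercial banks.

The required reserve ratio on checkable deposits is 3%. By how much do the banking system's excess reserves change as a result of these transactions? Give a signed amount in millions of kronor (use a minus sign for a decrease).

Currency withdrawal 211 million kronor: reserves −211M, deposits −211M.
OMO purchase (from banks) 328 million kronor: reserves +328M, deposits 0.
Totals: Δreserves = +117M, Δdeposits = −211M.
Δrequired reserves = 3% × −211M = −6.33M.
Δexcess reserves = Δreserves − Δrequired = +117M − (−6.33M) = +123.33 million.

+123.33 million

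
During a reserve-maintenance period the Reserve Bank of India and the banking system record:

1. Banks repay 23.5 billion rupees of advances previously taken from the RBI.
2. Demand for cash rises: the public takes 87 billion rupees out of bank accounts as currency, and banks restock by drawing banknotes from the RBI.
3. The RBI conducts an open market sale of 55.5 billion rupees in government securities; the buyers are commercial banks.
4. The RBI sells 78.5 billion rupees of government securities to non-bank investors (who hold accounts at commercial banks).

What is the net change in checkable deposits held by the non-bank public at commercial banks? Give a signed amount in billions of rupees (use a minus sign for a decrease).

-165.5 billion

Discount-window repayment 23.5 billion rupees: the counterparty is a bank, so public deposits are unchanged → 0.
Currency withdrawal 87 billion rupees: non-bank counterparties' bank balances fall → −87B.
OMO sale (to banks) 55.5 billion rupees: the counterparty is a bank, so public deposits are unchanged → 0.
Asset sale (to non-banks) 78.5 billion rupees: non-bank counterparties' bank balances fall → −78.5B.
Net: 0 − 87 + 0 − 78.5 = -165.5 billion.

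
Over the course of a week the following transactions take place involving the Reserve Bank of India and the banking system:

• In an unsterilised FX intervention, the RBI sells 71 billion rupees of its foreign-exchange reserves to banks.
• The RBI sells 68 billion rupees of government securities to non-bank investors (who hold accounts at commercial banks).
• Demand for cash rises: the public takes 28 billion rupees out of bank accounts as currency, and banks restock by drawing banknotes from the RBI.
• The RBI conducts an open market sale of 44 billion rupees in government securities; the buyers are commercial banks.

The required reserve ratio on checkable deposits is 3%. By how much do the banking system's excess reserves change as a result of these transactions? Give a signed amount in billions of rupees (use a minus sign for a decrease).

-208.12 billion

FX sale 71 billion rupees: reserves −71B, deposits 0.
Asset sale (to non-banks) 68 billion rupees: reserves −68B, deposits −68B.
Currency withdrawal 28 billion rupees: reserves −28B, deposits −28B.
OMO sale (to banks) 44 billion rupees: reserves −44B, deposits 0.
Totals: Δreserves = −211B, Δdeposits = −96B.
Δrequired reserves = 3% × −96B = −2.88B.
Δexcess reserves = Δreserves − Δrequired = −211B − (−2.88B) = -208.12 billion.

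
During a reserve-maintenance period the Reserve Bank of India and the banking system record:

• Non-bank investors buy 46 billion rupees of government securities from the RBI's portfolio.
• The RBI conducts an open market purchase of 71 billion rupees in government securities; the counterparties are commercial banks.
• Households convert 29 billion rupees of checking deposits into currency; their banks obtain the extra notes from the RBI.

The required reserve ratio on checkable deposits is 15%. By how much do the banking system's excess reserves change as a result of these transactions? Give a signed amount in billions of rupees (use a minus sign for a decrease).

Asset sale (to non-banks) 46 billion rupees: reserves −46B, deposits −46B.
OMO purchase (from banks) 71 billion rupees: reserves +71B, deposits 0.
Currency withdrawal 29 billion rupees: reserves −29B, deposits −29B.
Totals: Δreserves = −4B, Δdeposits = −75B.
Δrequired reserves = 15% × −75B = −11.25B.
Δexcess reserves = Δreserves − Δrequired = −4B − (−11.25B) = +7.25 billion.

+7.25 billion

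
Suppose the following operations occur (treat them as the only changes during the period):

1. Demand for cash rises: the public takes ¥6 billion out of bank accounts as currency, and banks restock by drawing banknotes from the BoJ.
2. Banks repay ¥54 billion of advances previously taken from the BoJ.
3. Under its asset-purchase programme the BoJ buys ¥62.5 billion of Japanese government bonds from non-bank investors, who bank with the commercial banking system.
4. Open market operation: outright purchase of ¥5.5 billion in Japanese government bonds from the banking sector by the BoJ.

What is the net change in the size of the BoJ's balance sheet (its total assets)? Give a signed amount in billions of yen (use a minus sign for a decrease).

+¥14 billion

Currency withdrawal ¥6 billion: only the composition of liabilities changes → 0.
Discount-window repayment ¥54 billion: a BoJ asset is shed → −¥54B.
Asset purchase (from non-banks) ¥62.5 billion: a BoJ asset is acquired → +¥62.5B.
OMO purchase (from banks) ¥5.5 billion: a BoJ asset is acquired → +¥5.5B.
Net: 0 − 54 + 62.5 + 5.5 = +¥14 billion.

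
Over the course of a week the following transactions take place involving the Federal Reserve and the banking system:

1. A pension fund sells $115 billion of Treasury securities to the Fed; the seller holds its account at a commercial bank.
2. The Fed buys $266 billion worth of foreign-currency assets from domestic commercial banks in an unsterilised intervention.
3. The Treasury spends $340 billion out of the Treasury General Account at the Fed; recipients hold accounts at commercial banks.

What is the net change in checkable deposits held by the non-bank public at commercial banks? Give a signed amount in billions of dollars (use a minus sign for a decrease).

+$455 billion

Asset purchase (from non-banks) $115 billion: non-bank counterparties' bank balances rise → +$115B.
FX purchase $266 billion: the counterparty is a bank, so public deposits are unchanged → 0.
Government spending $340 billion: non-bank counterparties' bank balances rise → +$340B.
Net: 115 + 0 + 340 = +$455 billion.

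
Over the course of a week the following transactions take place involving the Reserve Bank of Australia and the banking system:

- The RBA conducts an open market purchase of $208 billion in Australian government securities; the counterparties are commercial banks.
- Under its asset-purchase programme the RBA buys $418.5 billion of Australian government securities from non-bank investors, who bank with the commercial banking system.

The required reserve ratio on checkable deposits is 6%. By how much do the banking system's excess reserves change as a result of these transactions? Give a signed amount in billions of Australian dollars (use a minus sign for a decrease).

+$601.39 billion

OMO purchase (from banks) $208 billion: reserves +$208B, deposits 0.
Asset purchase (from non-banks) $418.5 billion: reserves +$418.5B, deposits +$418.5B.
Totals: Δreserves = +$626.5B, Δdeposits = +$418.5B.
Δrequired reserves = 6% × +$418.5B = +$25.11B.
Δexcess reserves = Δreserves − Δrequired = +$626.5B − (+$25.11B) = +$601.39 billion.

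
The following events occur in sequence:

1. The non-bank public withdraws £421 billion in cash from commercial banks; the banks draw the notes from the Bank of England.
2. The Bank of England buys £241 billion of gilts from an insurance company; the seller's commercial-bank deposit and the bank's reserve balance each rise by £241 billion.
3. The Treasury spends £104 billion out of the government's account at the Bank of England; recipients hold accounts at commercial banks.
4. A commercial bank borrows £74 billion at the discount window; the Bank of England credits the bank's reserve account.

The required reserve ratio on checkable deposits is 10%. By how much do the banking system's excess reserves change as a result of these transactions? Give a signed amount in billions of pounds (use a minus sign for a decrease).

+£5.6 billion

Currency withdrawal £421 billion: reserves −£421B, deposits −£421B.
Asset purchase (from non-banks) £241 billion: reserves +£241B, deposits +£241B.
Government spending £104 billion: reserves +£104B, deposits +£104B.
Discount-window loan £74 billion: reserves +£74B, deposits 0.
Totals: Δreserves = −£2B, Δdeposits = −£76B.
Δrequired reserves = 10% × −£76B = −£7.6B.
Δexcess reserves = Δreserves − Δrequired = −£2B − (−£7.6B) = +£5.6 billion.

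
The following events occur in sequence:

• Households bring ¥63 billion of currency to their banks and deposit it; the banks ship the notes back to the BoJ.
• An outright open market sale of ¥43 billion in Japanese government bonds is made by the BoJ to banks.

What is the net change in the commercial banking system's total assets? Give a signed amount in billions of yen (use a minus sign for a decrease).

Currency deposit ¥63 billion: bank balance sheets expand → +¥63B.
OMO sale (to banks) ¥43 billion: just an asset swap on bank balance sheets → 0.
Net: 63 + 0 = +¥63 billion.

+¥63 billion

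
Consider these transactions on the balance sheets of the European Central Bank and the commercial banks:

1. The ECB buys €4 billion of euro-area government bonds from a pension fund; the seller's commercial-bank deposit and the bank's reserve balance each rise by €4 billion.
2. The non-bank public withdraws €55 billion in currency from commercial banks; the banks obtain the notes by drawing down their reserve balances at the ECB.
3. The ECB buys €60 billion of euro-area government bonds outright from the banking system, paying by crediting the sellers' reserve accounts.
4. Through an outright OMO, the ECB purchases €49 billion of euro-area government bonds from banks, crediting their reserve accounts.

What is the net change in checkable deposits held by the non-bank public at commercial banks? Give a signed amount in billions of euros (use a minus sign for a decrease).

-€51 billion

Asset purchase (from non-banks) €4 billion: non-bank counterparties' bank balances rise → +€4B.
Currency withdrawal €55 billion: non-bank counterparties' bank balances fall → −€55B.
OMO purchase (from banks) €60 billion: the counterparty is a bank, so public deposits are unchanged → 0.
OMO purchase (from banks) €49 billion: the counterparty is a bank, so public deposits are unchanged → 0.
Net: 4 − 55 + 0 + 0 = -€51 billion.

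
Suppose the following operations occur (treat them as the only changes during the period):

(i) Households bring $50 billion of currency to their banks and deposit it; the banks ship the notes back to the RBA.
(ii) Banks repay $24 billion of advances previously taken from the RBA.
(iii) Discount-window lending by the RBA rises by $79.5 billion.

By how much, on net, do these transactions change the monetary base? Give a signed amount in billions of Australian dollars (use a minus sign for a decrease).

RBA balance sheet:
  Assets:      Loans to banks +$55.5B
  Liabilities: Bank reserves +$105.5B, Currency in circulation −$50B
Monetary base = currency + reserves: −$50B + (+$105.5B) = +$55.5 billion.

+$55.5 billion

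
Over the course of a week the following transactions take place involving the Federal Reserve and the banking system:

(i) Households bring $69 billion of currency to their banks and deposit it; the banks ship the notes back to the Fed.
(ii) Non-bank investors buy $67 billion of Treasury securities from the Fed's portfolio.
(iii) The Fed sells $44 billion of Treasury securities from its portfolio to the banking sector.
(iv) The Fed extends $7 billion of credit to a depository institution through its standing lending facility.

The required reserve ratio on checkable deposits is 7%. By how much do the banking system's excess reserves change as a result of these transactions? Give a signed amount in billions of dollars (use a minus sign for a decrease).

Currency deposit $69 billion: reserves +$69B, deposits +$69B.
Asset sale (to non-banks) $67 billion: reserves −$67B, deposits −$67B.
OMO sale (to banks) $44 billion: reserves −$44B, deposits 0.
Discount-window loan $7 billion: reserves +$7B, deposits 0.
Totals: Δreserves = −$35B, Δdeposits = +$2B.
Δrequired reserves = 7% × +$2B = +$0.14B.
Δexcess reserves = Δreserves − Δrequired = −$35B − (+$0.14B) = -$35.14 billion.

-$35.14 billion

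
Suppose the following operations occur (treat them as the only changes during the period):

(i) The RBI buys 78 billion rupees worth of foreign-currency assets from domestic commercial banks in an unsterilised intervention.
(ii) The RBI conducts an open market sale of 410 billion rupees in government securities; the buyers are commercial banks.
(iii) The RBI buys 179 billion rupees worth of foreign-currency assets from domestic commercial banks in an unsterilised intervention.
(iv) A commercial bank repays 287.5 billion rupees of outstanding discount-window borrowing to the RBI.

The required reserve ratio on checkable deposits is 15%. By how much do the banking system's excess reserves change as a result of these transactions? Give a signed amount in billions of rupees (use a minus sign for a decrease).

FX purchase 78 billion rupees: reserves +78B, deposits 0.
OMO sale (to banks) 410 billion rupees: reserves −410B, deposits 0.
FX purchase 179 billion rupees: reserves +179B, deposits 0.
Discount-window repayment 287.5 billion rupees: reserves −287.5B, deposits 0.
Totals: Δreserves = −440.5B, Δdeposits = 0.
Δrequired reserves = 15% × 0 = 0.
Δexcess reserves = Δreserves − Δrequired = −440.5B − (0) = -440.5 billion.

-440.5 billion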